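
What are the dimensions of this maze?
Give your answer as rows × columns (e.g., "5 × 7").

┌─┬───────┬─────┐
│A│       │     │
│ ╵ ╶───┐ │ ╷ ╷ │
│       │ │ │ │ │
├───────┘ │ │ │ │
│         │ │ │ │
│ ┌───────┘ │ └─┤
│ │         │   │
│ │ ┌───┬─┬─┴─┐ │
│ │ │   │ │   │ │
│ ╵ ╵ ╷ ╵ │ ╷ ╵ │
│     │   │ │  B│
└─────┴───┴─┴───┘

Counting the maze dimensions:
Rows (vertical): 6
Columns (horizontal): 8
Dimensions: 6 × 8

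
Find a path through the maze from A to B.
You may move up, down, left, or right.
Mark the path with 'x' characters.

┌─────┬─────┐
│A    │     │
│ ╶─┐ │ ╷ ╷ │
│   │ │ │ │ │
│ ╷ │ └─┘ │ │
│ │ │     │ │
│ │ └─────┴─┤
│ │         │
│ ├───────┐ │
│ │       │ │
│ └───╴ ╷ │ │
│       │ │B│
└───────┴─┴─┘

Finding the shortest path through the maze:
Path length: 10 steps
Directions: down → right → down → down → right → right → right → right → down → down

Solution:

┌─────┬─────┐
│A    │     │
│ ╶─┐ │ ╷ ╷ │
│x x│ │ │ │ │
│ ╷ │ └─┘ │ │
│ │x│     │ │
│ │ └─────┴─┤
│ │x x x x x│
│ ├───────┐ │
│ │       │x│
│ └───╴ ╷ │ │
│       │ │B│
└───────┴─┴─┘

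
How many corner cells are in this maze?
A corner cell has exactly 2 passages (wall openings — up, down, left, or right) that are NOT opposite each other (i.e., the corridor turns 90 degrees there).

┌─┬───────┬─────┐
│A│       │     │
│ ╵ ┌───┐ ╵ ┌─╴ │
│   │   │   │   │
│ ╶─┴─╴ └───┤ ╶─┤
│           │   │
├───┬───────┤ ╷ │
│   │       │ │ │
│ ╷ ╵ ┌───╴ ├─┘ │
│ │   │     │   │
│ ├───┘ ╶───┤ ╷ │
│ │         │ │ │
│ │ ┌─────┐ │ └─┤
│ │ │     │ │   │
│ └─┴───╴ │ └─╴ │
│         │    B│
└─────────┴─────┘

Counting corner cells (2 non-opposite passages):
Total corners: 30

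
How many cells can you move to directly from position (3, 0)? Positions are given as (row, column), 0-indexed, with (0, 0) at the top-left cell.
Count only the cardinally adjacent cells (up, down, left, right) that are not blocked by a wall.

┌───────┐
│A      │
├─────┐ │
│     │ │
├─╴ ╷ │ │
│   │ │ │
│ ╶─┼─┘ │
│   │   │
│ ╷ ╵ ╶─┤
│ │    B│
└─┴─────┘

Checking passable neighbors of (3, 0):
Neighbors: (2, 0), (4, 0), (3, 1)
Count: 3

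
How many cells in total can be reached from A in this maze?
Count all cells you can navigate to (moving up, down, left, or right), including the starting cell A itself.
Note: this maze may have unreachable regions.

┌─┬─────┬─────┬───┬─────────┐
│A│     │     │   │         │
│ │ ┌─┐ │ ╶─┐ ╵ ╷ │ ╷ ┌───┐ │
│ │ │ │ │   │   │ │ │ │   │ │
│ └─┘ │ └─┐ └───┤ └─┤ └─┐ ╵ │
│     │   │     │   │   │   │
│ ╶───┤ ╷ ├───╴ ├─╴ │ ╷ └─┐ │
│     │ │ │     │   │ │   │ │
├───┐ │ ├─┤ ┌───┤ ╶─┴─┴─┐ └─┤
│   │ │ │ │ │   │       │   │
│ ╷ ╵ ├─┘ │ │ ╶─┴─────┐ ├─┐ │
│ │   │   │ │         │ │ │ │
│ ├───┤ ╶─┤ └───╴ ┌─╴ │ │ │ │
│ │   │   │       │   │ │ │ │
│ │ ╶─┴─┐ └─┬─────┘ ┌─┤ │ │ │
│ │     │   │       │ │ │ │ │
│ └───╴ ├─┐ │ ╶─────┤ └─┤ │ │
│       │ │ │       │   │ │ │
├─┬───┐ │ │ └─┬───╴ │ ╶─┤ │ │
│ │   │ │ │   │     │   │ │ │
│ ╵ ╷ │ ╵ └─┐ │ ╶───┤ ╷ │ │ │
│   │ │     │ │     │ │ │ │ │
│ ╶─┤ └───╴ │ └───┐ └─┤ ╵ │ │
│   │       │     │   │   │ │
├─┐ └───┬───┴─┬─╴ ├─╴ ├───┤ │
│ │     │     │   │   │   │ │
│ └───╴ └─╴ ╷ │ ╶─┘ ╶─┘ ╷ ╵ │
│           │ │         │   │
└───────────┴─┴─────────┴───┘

Using BFS/flood-fill to find all reachable cells from A:
Maze size: 14 × 14 = 196 total cells
138 cell(s) are walled off and cannot be reached from A.
Reachable cells: 58

Reachable region (· marks reachable cells):

┌─┬─────┬─────┬───┬─────────┐
│A│     │     │   │         │
│ │ ┌─┐ │ ╶─┐ ╵ ╷ │ ╷ ┌───┐ │
│·│ │·│ │   │   │ │ │ │   │ │
│ └─┘ │ └─┐ └───┤ └─┤ └─┐ ╵ │
│· · ·│   │     │   │   │   │
│ ╶───┤ ╷ ├───╴ ├─╴ │ ╷ └─┐ │
│· · ·│ │ │     │   │ │   │ │
├───┐ │ ├─┤ ┌───┤ ╶─┴─┴─┐ └─┤
│· ·│·│ │ │ │   │       │   │
│ ╷ ╵ ├─┘ │ │ ╶─┴─────┐ ├─┐ │
│·│· ·│   │ │         │ │ │ │
│ ├───┤ ╶─┤ └───╴ ┌─╴ │ │ │ │
│·│· ·│   │       │   │ │ │ │
│ │ ╶─┴─┐ └─┬─────┘ ┌─┤ │ │ │
│·│· · ·│   │       │ │ │ │ │
│ └───╴ ├─┐ │ ╶─────┤ └─┤ │ │
│· · · ·│·│ │       │   │ │ │
├─┬───┐ │ │ └─┬───╴ │ ╶─┤ │ │
│·│· ·│·│·│   │     │   │ │ │
│ ╵ ╷ │ ╵ └─┐ │ ╶───┤ ╷ │ │ │
│· ·│·│· · ·│ │     │ │ │ │ │
│ ╶─┤ └───╴ │ └───┐ └─┤ ╵ │ │
│· ·│· · · ·│     │   │   │ │
├─┐ └───┬───┴─┬─╴ ├─╴ ├───┤ │
│·│· · ·│· · ·│   │   │   │ │
│ └───╴ └─╴ ╷ │ ╶─┘ ╶─┘ ╷ ╵ │
│· · · · · ·│·│         │   │
└───────────┴─┴─────────┴───┘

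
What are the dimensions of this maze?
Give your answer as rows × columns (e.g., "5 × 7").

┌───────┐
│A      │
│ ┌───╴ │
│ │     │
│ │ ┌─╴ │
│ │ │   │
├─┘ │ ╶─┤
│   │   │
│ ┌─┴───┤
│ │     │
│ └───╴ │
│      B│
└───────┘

Counting the maze dimensions:
Rows (vertical): 6
Columns (horizontal): 4
Dimensions: 6 × 4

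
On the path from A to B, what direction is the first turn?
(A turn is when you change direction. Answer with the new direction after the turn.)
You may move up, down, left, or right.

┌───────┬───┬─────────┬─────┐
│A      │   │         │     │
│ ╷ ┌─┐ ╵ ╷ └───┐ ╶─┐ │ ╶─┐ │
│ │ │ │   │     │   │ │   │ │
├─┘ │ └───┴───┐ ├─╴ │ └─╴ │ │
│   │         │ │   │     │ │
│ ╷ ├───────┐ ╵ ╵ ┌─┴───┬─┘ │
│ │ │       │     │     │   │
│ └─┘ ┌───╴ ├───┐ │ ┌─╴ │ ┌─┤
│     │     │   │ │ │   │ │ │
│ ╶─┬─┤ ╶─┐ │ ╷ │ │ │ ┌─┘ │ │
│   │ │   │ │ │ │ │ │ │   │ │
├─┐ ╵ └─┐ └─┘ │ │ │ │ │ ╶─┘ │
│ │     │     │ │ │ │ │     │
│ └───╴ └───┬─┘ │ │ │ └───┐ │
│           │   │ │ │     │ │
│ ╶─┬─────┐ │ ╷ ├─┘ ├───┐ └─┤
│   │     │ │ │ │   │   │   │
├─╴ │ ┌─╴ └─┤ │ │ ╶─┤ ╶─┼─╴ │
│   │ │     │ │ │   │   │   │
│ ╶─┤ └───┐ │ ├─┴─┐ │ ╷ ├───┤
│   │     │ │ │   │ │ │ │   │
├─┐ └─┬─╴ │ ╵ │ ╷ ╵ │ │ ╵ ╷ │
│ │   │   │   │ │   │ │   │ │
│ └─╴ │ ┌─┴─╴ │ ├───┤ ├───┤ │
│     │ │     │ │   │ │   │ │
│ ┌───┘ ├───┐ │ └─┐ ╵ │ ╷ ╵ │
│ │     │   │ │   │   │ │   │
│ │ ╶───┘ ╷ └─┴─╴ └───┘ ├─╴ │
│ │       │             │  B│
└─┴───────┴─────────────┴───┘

Directions: right, down, down, left, down, down, right, right, up, right, right, right, down, left, left, down, right, down, right, right, up, up, right, down, down, down, left, down, down, down, down, left, up, up, left, up, left, left, down, down, right, right, down, left, down, down, left, left, down, right, right, right, up, right, down, right, right, right, right, right, right, up, up, right, down, right, down
First turn direction: down

Solution:

┌───────┬───┬─────────┬─────┐
│A ↓    │   │         │     │
│ ╷ ┌─┐ ╵ ╷ └───┐ ╶─┐ │ ╶─┐ │
│ │↓│ │   │     │   │ │   │ │
├─┘ │ └───┴───┐ ├─╴ │ └─╴ │ │
│↓ ↲│         │ │   │     │ │
│ ╷ ├───────┐ ╵ ╵ ┌─┴───┬─┘ │
│↓│ │↱ → → ↓│     │     │   │
│ └─┘ ┌───╴ ├───┐ │ ┌─╴ │ ┌─┤
│↳ → ↑│↓ ← ↲│↱ ↓│ │ │   │ │ │
│ ╶─┬─┤ ╶─┐ │ ╷ │ │ │ ┌─┘ │ │
│   │ │↳ ↓│ │↑│↓│ │ │ │   │ │
├─┐ ╵ └─┐ └─┘ │ │ │ │ │ ╶─┘ │
│ │     │↳ → ↑│↓│ │ │ │     │
│ └───╴ └───┬─┘ │ │ │ └───┐ │
│           │↓ ↲│ │ │     │ │
│ ╶─┬─────┐ │ ╷ ├─┘ ├───┐ └─┤
│   │↓ ← ↰│ │↓│ │   │   │   │
├─╴ │ ┌─╴ └─┤ │ │ ╶─┤ ╶─┼─╴ │
│   │↓│  ↑ ↰│↓│ │   │   │   │
│ ╶─┤ └───┐ │ ├─┴─┐ │ ╷ ├───┤
│   │↳ → ↓│↑│↓│   │ │ │ │   │
├─┐ └─┬─╴ │ ╵ │ ╷ ╵ │ │ ╵ ╷ │
│ │   │↓ ↲│↑ ↲│ │   │ │   │ │
│ └─╴ │ ┌─┴─╴ │ ├───┤ ├───┤ │
│     │↓│     │ │   │ │↱ ↓│ │
│ ┌───┘ ├───┐ │ └─┐ ╵ │ ╷ ╵ │
│ │↓ ← ↲│↱ ↓│ │   │   │↑│↳ ↓│
│ │ ╶───┘ ╷ └─┴─╴ └───┘ ├─╴ │
│ │↳ → → ↑│↳ → → → → → ↑│  B│
└─┴───────┴─────────────┴───┘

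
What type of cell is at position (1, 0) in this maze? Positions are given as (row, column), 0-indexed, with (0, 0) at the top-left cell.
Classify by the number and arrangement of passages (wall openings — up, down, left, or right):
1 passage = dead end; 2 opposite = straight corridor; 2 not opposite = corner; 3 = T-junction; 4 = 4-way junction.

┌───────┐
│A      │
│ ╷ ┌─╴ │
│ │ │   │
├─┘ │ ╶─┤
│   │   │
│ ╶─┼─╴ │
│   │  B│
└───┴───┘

Checking cell at (1, 0):
Number of passages: 1
Cell type: dead end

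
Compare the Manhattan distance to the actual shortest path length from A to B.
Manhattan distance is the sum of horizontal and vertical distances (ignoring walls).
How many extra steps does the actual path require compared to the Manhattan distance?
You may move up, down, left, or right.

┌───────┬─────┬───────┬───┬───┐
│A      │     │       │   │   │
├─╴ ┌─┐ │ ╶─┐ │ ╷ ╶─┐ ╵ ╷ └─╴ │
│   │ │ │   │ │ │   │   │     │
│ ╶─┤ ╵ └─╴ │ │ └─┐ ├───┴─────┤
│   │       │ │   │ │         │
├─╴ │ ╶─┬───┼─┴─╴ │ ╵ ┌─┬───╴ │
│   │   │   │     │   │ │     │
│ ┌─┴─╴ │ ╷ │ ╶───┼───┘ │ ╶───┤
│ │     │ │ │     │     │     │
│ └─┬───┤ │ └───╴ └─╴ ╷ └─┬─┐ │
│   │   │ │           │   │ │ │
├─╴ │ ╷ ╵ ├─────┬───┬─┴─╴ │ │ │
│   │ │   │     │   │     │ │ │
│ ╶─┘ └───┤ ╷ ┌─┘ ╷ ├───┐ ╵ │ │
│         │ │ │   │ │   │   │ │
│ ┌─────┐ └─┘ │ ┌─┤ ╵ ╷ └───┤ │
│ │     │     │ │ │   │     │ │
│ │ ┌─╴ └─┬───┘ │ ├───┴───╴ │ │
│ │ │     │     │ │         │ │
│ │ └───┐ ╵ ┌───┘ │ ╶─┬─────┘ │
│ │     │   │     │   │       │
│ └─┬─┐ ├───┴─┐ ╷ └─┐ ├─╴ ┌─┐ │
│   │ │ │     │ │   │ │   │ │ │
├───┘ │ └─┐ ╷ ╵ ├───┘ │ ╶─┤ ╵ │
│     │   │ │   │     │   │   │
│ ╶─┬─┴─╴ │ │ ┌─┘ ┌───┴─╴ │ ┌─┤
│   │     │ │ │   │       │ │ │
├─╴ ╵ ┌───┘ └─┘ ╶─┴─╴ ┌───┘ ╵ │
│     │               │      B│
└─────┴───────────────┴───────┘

Manhattan distance: |14 - 0| + |14 - 0| = 28
Actual path length: 68
Extra steps: 68 - 28 = 40

Solution:

┌───────┬─────┬───────┬───┬───┐
│A ↓    │     │↱ ↓    │   │   │
├─╴ ┌─┐ │ ╶─┐ │ ╷ ╶─┐ ╵ ╷ └─╴ │
│↓ ↲│ │ │   │ │↑│↳ ↓│   │     │
│ ╶─┤ ╵ └─╴ │ │ └─┐ ├───┴─────┤
│↳ ↓│       │ │↑ ↰│↓│↱ → → → ↓│
├─╴ │ ╶─┬───┼─┴─╴ │ ╵ ┌─┬───╴ │
│↓ ↲│   │↱ ↓│↱ → ↑│↳ ↑│ │↓ ← ↲│
│ ┌─┴─╴ │ ╷ │ ╶───┼───┘ │ ╶───┤
│↓│     │↑│↓│↑ ← ↰│     │↳ → ↓│
│ └─┬───┤ │ └───╴ └─╴ ╷ └─┬─┐ │
│↳ ↓│↱ ↓│↑│↳ → → ↑    │   │ │↓│
├─╴ │ ╷ ╵ ├─────┬───┬─┴─╴ │ │ │
│↓ ↲│↑│↳ ↑│     │   │     │ │↓│
│ ╶─┘ └───┤ ╷ ┌─┘ ╷ ├───┐ ╵ │ │
│↳ → ↑    │ │ │   │ │   │   │↓│
│ ┌─────┐ └─┘ │ ┌─┤ ╵ ╷ └───┤ │
│ │     │     │ │ │   │     │↓│
│ │ ┌─╴ └─┬───┘ │ ├───┴───╴ │ │
│ │ │     │     │ │         │↓│
│ │ └───┐ ╵ ┌───┘ │ ╶─┬─────┘ │
│ │     │   │     │   │      ↓│
│ └─┬─┐ ├───┴─┐ ╷ └─┐ ├─╴ ┌─┐ │
│   │ │ │     │ │   │ │   │ │↓│
├───┘ │ └─┐ ╷ ╵ ├───┘ │ ╶─┤ ╵ │
│     │   │ │   │     │   │↓ ↲│
│ ╶─┬─┴─╴ │ │ ┌─┘ ┌───┴─╴ │ ┌─┤
│   │     │ │ │   │       │↓│ │
├─╴ ╵ ┌───┘ └─┘ ╶─┴─╴ ┌───┘ ╵ │
│     │               │    ↳ B│
└─────┴───────────────┴───────┘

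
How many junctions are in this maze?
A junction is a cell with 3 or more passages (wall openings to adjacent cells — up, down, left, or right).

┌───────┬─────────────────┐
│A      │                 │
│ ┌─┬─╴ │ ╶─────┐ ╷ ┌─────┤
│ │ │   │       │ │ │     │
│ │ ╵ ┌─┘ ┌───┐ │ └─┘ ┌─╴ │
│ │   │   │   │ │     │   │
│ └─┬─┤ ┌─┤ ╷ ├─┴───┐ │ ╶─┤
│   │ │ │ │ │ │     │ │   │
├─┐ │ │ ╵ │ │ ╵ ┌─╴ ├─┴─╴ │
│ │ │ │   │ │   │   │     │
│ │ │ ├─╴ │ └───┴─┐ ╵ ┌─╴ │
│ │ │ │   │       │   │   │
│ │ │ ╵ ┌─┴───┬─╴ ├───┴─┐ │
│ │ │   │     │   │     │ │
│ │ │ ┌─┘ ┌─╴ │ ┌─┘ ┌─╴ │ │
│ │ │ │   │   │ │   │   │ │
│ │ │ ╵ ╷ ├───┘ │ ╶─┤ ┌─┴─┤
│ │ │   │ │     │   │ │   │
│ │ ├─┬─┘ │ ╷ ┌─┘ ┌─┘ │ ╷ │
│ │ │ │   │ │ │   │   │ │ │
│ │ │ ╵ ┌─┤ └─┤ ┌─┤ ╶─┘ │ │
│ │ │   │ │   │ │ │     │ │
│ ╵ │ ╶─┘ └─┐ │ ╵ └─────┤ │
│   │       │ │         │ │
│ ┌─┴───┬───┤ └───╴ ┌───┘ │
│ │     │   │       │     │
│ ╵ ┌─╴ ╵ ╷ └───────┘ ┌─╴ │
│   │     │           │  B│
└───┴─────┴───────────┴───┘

Checking each cell for number of passages:

Junctions found (3+ passages):
  (0, 8): 3 passages
  (0, 9): 3 passages
  (1, 4): 3 passages
  (2, 10): 3 passages
  (4, 4): 3 passages
  (4, 9): 3 passages
  (4, 12): 3 passages
  (5, 12): 3 passages
  (6, 2): 3 passages
  (7, 4): 3 passages
  (8, 6): 3 passages
  (8, 8): 3 passages
  (10, 2): 3 passages
  (11, 0): 3 passages
  (11, 4): 3 passages
  (11, 8): 3 passages
  (11, 9): 3 passages
  (12, 12): 3 passages
  (13, 3): 3 passages
Total junctions: 19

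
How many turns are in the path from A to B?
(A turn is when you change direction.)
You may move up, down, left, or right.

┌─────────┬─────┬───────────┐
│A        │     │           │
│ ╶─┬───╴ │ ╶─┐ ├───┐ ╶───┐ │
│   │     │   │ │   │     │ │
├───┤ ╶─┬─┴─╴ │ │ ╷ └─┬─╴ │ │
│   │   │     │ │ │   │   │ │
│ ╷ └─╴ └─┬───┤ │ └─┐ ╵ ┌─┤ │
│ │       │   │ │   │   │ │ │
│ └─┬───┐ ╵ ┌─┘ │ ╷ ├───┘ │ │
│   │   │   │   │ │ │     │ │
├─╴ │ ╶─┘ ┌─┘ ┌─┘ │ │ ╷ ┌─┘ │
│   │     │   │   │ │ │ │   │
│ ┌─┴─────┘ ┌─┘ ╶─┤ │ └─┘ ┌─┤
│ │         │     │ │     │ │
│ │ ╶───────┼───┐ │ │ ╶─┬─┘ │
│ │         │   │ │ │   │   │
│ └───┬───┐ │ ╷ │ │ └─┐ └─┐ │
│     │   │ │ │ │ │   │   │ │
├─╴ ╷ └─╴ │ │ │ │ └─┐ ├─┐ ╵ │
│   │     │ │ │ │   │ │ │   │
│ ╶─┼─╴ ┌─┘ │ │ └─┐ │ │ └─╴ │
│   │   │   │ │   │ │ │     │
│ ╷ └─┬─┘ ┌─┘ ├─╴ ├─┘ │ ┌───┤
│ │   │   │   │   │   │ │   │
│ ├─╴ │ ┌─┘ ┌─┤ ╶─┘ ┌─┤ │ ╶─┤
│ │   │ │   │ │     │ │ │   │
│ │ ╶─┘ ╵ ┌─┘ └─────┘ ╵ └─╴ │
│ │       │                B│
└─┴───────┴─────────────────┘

Directions: right, right, right, right, down, left, left, down, right, down, left, left, up, left, down, down, right, down, left, down, down, down, right, down, left, down, right, down, right, down, left, down, right, right, right, up, right, up, right, up, up, up, up, right, down, down, down, right, down, left, down, right, right, up, right, up, up, up, left, up, up, up, up, up, left, up, up, right, down, right, down, right, up, right, up, left, left, up, right, right, right, down, down, down, down, down, left, down, left, left, down, right, down, right, down, right, down, left, left, down, down, down, right, right
Number of turns: 68

Solution:

┌─────────┬─────┬───────────┐
│A → → → ↓│     │    ↱ → → ↓│
│ ╶─┬───╴ │ ╶─┐ ├───┐ ╶───┐ │
│   │↓ ← ↲│   │ │↱ ↓│↑ ← ↰│↓│
├───┤ ╶─┬─┴─╴ │ │ ╷ └─┬─╴ │ │
│↓ ↰│↳ ↓│     │ │↑│↳ ↓│↱ ↑│↓│
│ ╷ └─╴ └─┬───┤ │ └─┐ ╵ ┌─┤ │
│↓│↑ ← ↲  │   │ │↑ ↰│↳ ↑│ │↓│
│ └─┬───┐ ╵ ┌─┘ │ ╷ ├───┘ │ │
│↳ ↓│   │   │   │ │↑│     │↓│
├─╴ │ ╶─┘ ┌─┘ ┌─┘ │ │ ╷ ┌─┘ │
│↓ ↲│     │   │   │↑│ │ │↓ ↲│
│ ┌─┴─────┘ ┌─┘ ╶─┤ │ └─┘ ┌─┤
│↓│         │     │↑│↓ ← ↲│ │
│ │ ╶───────┼───┐ │ │ ╶─┬─┘ │
│↓│         │↱ ↓│ │↑│↳ ↓│   │
│ └───┬───┐ │ ╷ │ │ └─┐ └─┐ │
│↳ ↓  │   │ │↑│↓│ │↑ ↰│↳ ↓│ │
├─╴ ╷ └─╴ │ │ │ │ └─┐ ├─┐ ╵ │
│↓ ↲│     │ │↑│↓│   │↑│ │↳ ↓│
│ ╶─┼─╴ ┌─┘ │ │ └─┐ │ │ └─╴ │
│↳ ↓│   │   │↑│↳ ↓│ │↑│↓ ← ↲│
│ ╷ └─┬─┘ ┌─┘ ├─╴ ├─┘ │ ┌───┤
│ │↳ ↓│   │↱ ↑│↓ ↲│↱ ↑│↓│   │
│ ├─╴ │ ┌─┘ ┌─┤ ╶─┘ ┌─┤ │ ╶─┤
│ │↓ ↲│ │↱ ↑│ │↳ → ↑│ │↓│   │
│ │ ╶─┘ ╵ ┌─┘ └─────┘ ╵ └─╴ │
│ │↳ → → ↑│            ↳ → B│
└─┴───────┴─────────────────┘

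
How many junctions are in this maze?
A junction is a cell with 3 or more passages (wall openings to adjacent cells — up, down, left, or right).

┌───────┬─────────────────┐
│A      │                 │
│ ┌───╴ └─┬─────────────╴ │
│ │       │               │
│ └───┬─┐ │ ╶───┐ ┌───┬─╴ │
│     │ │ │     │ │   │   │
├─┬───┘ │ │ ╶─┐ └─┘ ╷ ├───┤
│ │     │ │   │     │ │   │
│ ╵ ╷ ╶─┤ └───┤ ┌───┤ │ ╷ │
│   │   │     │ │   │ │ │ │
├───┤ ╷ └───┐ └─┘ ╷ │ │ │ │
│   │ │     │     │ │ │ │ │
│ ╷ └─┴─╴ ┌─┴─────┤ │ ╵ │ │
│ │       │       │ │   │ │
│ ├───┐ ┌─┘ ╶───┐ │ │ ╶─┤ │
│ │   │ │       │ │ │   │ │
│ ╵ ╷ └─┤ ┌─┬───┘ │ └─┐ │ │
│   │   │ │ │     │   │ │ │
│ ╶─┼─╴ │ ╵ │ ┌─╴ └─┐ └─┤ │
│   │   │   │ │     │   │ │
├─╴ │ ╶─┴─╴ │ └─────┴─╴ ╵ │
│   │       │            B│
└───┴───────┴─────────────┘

Checking each cell for number of passages:

Junctions found (3+ passages):
  (1, 3): 3 passages
  (1, 8): 3 passages
  (1, 12): 3 passages
  (2, 5): 3 passages
  (3, 2): 3 passages
  (3, 7): 3 passages
  (4, 2): 3 passages
  (5, 4): 3 passages
  (6, 3): 3 passages
  (6, 10): 3 passages
  (7, 5): 3 passages
  (8, 0): 3 passages
  (8, 8): 3 passages
  (9, 5): 3 passages
  (9, 8): 3 passages
  (10, 11): 3 passages
Total junctions: 16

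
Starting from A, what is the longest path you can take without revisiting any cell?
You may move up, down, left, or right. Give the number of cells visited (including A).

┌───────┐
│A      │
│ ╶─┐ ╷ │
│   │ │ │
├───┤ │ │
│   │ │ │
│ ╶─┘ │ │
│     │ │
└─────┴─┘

Finding longest simple path using DFS:
Start: (0, 0)
Longest path visits 10 cells
Path: A → right → right → down → down → down → left → left → up → right

Solution:

┌───────┐
│A → ↓  │
│ ╶─┐ ╷ │
│   │↓│ │
├───┤ │ │
│↱ B│↓│ │
│ ╶─┘ │ │
│↑ ← ↲│ │
└─────┴─┘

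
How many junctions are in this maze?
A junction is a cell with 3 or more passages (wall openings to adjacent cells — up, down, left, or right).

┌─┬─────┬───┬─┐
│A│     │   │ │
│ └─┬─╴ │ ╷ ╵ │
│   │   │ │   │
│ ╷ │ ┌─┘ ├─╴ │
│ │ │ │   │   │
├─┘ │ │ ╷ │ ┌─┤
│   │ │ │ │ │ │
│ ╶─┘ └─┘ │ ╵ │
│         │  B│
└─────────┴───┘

Checking each cell for number of passages:

Junctions found (3+ passages):
  (1, 0): 3 passages
  (1, 6): 3 passages
  (2, 4): 3 passages
  (4, 2): 3 passages
Total junctions: 4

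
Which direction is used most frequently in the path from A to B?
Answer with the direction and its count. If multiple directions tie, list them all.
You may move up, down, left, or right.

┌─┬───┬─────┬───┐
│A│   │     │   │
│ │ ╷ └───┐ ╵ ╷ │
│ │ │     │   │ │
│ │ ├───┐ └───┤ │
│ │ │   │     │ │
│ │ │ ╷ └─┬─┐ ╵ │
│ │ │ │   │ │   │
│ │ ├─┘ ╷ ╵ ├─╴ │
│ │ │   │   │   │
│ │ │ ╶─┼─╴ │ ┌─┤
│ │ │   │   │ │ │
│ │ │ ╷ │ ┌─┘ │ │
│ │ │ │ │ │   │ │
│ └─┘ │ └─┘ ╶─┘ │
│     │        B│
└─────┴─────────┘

Directions: down, down, down, down, down, down, down, right, right, up, up, right, down, down, right, right, right, right
Counts: {'down': 9, 'right': 7, 'up': 2}
Most common: down (9 times)

Solution:

┌─┬───┬─────┬───┐
│A│   │     │   │
│ │ ╷ └───┐ ╵ ╷ │
│↓│ │     │   │ │
│ │ ├───┐ └───┤ │
│↓│ │   │     │ │
│ │ │ ╷ └─┬─┐ ╵ │
│↓│ │ │   │ │   │
│ │ ├─┘ ╷ ╵ ├─╴ │
│↓│ │   │   │   │
│ │ │ ╶─┼─╴ │ ┌─┤
│↓│ │↱ ↓│   │ │ │
│ │ │ ╷ │ ┌─┘ │ │
│↓│ │↑│↓│ │   │ │
│ └─┘ │ └─┘ ╶─┘ │
│↳ → ↑│↳ → → → B│
└─────┴─────────┘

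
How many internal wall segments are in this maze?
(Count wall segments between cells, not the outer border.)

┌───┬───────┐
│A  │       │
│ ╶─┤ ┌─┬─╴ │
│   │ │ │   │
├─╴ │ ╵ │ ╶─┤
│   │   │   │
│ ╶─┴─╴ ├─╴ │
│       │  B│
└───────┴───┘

Counting internal wall segments:
Total internal walls: 15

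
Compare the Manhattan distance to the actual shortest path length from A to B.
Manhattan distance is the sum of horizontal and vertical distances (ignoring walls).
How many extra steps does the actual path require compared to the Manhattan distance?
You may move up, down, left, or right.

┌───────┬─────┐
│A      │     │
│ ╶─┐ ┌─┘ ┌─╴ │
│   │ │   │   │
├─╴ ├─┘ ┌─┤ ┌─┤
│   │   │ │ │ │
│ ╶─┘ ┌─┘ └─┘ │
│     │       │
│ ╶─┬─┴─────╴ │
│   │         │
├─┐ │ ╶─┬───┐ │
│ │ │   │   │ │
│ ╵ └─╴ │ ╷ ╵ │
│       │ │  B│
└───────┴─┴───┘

Manhattan distance: |6 - 0| + |6 - 0| = 12
Actual path length: 20
Extra steps: 20 - 12 = 8

Solution:

┌───────┬─────┐
│A      │     │
│ ╶─┐ ┌─┘ ┌─╴ │
│↳ ↓│ │   │   │
├─╴ ├─┘ ┌─┤ ┌─┤
│↓ ↲│   │ │ │ │
│ ╶─┘ ┌─┘ └─┘ │
│↓    │       │
│ ╶─┬─┴─────╴ │
│↳ ↓│↱ → → → ↓│
├─┐ │ ╶─┬───┐ │
│ │↓│↑ ↰│   │↓│
│ ╵ └─╴ │ ╷ ╵ │
│  ↳ → ↑│ │  B│
└───────┴─┴───┘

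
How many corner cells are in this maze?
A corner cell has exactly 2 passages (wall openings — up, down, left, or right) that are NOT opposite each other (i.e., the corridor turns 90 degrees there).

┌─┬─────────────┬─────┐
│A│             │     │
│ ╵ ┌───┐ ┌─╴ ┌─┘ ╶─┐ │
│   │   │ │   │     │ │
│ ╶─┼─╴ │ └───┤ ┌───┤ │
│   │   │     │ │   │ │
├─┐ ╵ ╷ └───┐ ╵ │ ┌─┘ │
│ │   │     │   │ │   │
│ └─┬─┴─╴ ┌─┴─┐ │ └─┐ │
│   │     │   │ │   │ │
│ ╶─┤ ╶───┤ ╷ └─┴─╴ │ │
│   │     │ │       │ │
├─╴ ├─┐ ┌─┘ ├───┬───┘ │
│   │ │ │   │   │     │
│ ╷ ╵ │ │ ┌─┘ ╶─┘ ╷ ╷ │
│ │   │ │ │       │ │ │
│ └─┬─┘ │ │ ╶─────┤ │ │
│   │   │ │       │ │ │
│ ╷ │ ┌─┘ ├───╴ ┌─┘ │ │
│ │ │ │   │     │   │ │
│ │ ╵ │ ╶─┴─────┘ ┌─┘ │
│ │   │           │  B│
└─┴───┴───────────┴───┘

Counting corner cells (2 non-opposite passages):
Total corners: 51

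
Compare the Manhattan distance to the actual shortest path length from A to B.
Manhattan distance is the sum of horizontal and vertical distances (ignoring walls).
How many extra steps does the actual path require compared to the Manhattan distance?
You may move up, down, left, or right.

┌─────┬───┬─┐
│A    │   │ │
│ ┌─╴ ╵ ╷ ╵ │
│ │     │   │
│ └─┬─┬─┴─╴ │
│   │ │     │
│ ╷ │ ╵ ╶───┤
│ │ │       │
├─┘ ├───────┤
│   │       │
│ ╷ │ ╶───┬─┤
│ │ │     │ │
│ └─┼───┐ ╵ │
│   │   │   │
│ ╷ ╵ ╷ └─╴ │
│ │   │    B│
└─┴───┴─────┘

Manhattan distance: |7 - 0| + |5 - 0| = 12
Actual path length: 16
Extra steps: 16 - 12 = 4

Solution:

┌─────┬───┬─┐
│A    │   │ │
│ ┌─╴ ╵ ╷ ╵ │
│↓│     │   │
│ └─┬─┬─┴─╴ │
│↳ ↓│ │     │
│ ╷ │ ╵ ╶───┤
│ │↓│       │
├─┘ ├───────┤
│↓ ↲│       │
│ ╷ │ ╶───┬─┤
│↓│ │     │ │
│ └─┼───┐ ╵ │
│↳ ↓│↱ ↓│   │
│ ╷ ╵ ╷ └─╴ │
│ │↳ ↑│↳ → B│
└─┴───┴─────┘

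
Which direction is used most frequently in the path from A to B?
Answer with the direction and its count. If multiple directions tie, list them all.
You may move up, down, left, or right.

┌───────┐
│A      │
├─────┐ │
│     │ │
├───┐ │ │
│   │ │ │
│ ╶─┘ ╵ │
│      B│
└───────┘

Directions: right, right, right, down, down, down
Counts: {'right': 3, 'down': 3}
Most common: down and right (tied at 3 times each)

Solution:

┌───────┐
│A → → ↓│
├─────┐ │
│     │↓│
├───┐ │ │
│   │ │↓│
│ ╶─┘ ╵ │
│      B│
└───────┘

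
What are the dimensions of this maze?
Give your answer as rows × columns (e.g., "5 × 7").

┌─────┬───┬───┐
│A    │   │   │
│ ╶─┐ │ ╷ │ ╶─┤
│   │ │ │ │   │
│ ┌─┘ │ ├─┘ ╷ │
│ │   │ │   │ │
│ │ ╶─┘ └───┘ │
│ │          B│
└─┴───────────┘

Counting the maze dimensions:
Rows (vertical): 4
Columns (horizontal): 7
Dimensions: 4 × 7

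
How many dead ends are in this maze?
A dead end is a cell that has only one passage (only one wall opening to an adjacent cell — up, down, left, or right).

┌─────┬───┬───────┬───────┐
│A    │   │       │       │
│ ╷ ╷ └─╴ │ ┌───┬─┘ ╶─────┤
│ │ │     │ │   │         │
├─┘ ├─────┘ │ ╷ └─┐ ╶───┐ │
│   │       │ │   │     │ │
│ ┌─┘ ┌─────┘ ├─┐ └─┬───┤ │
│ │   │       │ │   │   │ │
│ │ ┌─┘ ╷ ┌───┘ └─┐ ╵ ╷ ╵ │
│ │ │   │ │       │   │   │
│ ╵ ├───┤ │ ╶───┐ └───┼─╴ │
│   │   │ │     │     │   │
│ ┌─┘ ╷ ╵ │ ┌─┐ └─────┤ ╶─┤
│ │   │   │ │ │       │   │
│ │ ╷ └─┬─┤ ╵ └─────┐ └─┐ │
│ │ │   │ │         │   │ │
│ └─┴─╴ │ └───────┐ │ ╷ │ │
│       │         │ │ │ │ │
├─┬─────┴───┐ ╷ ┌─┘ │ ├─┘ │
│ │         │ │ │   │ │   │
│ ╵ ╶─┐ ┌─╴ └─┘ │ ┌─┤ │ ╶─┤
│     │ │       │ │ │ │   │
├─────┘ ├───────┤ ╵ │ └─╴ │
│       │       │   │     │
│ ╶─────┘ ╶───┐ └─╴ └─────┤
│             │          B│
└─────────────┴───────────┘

Checking each cell for number of passages:

Dead ends found at positions:
  (0, 3)
  (0, 8)
  (0, 12)
  (1, 0)
  (1, 8)
  (2, 11)
  (3, 7)
  (4, 2)
  (5, 10)
  (6, 6)
  (7, 1)
  (7, 4)
  (8, 8)
  (8, 11)
  (9, 0)
  (9, 6)
  (10, 2)
  (10, 4)
  (10, 9)
  (12, 6)
  (12, 12)
Total dead ends: 21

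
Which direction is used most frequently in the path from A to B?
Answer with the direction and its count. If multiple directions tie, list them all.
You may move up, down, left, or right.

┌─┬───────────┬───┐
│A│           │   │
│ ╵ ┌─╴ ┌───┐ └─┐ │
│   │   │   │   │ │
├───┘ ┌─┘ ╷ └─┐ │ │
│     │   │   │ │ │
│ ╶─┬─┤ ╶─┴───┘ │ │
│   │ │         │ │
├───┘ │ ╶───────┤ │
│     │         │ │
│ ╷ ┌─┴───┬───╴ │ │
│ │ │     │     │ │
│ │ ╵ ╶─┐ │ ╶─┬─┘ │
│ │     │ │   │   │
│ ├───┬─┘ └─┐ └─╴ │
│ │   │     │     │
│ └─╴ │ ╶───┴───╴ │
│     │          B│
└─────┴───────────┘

Directions: down, right, up, right, right, right, right, right, down, right, down, down, left, left, left, left, down, right, right, right, right, down, left, left, down, right, down, right, right, down
Counts: {'down': 9, 'right': 14, 'up': 1, 'left': 6}
Most common: right (14 times)

Solution:

┌─┬───────────┬───┐
│A│↱ → → → → ↓│   │
│ ╵ ┌─╴ ┌───┐ └─┐ │
│↳ ↑│   │   │↳ ↓│ │
├───┘ ┌─┘ ╷ └─┐ │ │
│     │   │   │↓│ │
│ ╶─┬─┤ ╶─┴───┘ │ │
│   │ │↓ ← ← ← ↲│ │
├───┘ │ ╶───────┤ │
│     │↳ → → → ↓│ │
│ ╷ ┌─┴───┬───╴ │ │
│ │ │     │↓ ← ↲│ │
│ │ ╵ ╶─┐ │ ╶─┬─┘ │
│ │     │ │↳ ↓│   │
│ ├───┬─┘ └─┐ └─╴ │
│ │   │     │↳ → ↓│
│ └─╴ │ ╶───┴───╴ │
│     │          B│
└─────┴───────────┘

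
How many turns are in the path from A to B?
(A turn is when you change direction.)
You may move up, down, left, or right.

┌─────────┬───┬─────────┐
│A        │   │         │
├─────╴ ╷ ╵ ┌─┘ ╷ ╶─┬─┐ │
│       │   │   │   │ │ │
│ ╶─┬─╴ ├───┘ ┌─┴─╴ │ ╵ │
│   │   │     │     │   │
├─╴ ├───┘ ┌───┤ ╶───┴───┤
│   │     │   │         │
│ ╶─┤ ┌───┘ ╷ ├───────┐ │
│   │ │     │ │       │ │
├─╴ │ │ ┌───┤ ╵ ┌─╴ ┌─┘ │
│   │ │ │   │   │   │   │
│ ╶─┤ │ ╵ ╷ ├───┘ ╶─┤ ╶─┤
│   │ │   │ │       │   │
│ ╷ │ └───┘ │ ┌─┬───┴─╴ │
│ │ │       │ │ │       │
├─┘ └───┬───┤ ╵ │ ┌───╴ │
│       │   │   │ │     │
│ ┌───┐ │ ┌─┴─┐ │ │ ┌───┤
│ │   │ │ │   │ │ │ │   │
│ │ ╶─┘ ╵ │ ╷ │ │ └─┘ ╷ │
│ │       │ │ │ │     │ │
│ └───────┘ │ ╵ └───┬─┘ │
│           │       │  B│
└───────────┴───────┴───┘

Directions: right, right, right, down, left, left, left, down, right, down, left, down, right, down, left, down, right, down, down, left, down, down, down, right, right, right, right, right, up, up, right, down, down, right, up, up, up, left, up, up, right, right, up, right, up, left, left, down, left, up, up, left, down, left, left, down, down, right, up, right, down, down, left, left, left, up, up, up, up, right, right, up, right, right, up, right, up, right, down, right, down, left, left, down, right, right, right, right, down, down, left, down, right, down, left, left, left, down, down, down, right, right, up, right, down, down
Number of turns: 65

Solution:

┌─────────┬───┬─────────┐
│A → → ↓  │   │↱ ↓      │
├─────╴ ╷ ╵ ┌─┘ ╷ ╶─┬─┐ │
│↓ ← ← ↲│   │↱ ↑│↳ ↓│ │ │
│ ╶─┬─╴ ├───┘ ┌─┴─╴ │ ╵ │
│↳ ↓│   │↱ → ↑│↓ ← ↲│   │
├─╴ ├───┘ ┌───┤ ╶───┴───┤
│↓ ↲│↱ → ↑│↓ ↰│↳ → → → ↓│
│ ╶─┤ ┌───┘ ╷ ├───────┐ │
│↳ ↓│↑│↓ ← ↲│↑│↓ ← ↰  │↓│
├─╴ │ │ ┌───┤ ╵ ┌─╴ ┌─┘ │
│↓ ↲│↑│↓│↱ ↓│↑ ↲│↱ ↑│↓ ↲│
│ ╶─┤ │ ╵ ╷ ├───┘ ╶─┤ ╶─┤
│↳ ↓│↑│↳ ↑│↓│↱ → ↑  │↳ ↓│
│ ╷ │ └───┘ │ ┌─┬───┴─╴ │
│ │↓│↑ ← ← ↲│↑│ │↓ ← ← ↲│
├─┘ └───┬───┤ ╵ │ ┌───╴ │
│↓ ↲    │   │↑ ↰│↓│     │
│ ┌───┐ │ ┌─┴─┐ │ │ ┌───┤
│↓│   │ │ │↱ ↓│↑│↓│ │↱ ↓│
│ │ ╶─┘ ╵ │ ╷ │ │ └─┘ ╷ │
│↓│       │↑│↓│↑│↳ → ↑│↓│
│ └───────┘ │ ╵ └───┬─┘ │
│↳ → → → → ↑│↳ ↑    │  B│
└───────────┴───────┴───┘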